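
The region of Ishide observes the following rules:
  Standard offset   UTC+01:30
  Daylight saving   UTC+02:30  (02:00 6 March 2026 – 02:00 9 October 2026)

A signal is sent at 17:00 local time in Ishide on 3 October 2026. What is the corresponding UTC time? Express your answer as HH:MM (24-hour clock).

3 October 2026 falls between 6 March and 9 October, so daylight saving is in effect and Ishide is at UTC+02:30.
17:00 local − 2h30m = 14:30 UTC.

14:30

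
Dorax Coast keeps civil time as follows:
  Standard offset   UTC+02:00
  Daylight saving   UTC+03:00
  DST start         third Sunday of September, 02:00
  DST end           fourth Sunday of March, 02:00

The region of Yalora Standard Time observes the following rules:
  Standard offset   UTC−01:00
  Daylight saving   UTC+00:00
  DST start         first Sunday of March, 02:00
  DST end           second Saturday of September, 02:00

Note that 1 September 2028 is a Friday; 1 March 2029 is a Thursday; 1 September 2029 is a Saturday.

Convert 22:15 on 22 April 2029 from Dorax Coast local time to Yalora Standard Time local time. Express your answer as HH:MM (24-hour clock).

1 September 2028 is a Friday, so the first Sunday is September 3 and the third is September 17.
1 March 2029 is a Thursday, so the first Sunday is March 4 and the fourth is March 25.
Daylight saving runs 17 September 2028 – 25 March 2029; 22 April 2029 is outside that window, so Dorax Coast is on standard time at UTC+02:00.
22:15 Dorax Coast − 2h = 20:15 UTC.
1 March 2029 is a Thursday, so the first Sunday is March 4.
1 September 2029 is a Saturday, so the first Saturday is September 1 and the second is September 8.
At the standard offset (UTC−01:00), 20:15 UTC − 1h = 19:15 Yalora Standard Time standard time.
The standard-time date in Yalora Standard Time, 22 April 2029, falls between 4 March and 8 September, so daylight saving is in effect and Yalora Standard Time is at UTC+00:00.
20:15 UTC + 0h = 20:15 Yalora Standard Time.

20:15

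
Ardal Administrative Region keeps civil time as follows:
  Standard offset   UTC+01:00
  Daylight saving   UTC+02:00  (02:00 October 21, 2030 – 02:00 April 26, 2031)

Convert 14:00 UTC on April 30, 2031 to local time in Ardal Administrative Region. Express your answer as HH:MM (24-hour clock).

15:00

At the standard offset (UTC+01:00), 14:00 UTC + 1h = 15:00 Ardal Administrative Region standard time.
Daylight saving runs 21 October 2030 – 26 April 2031; the standard-time date in Ardal Administrative Region, April 30, 2031, is outside that window, so Ardal Administrative Region is on standard time at UTC+01:00.
14:00 UTC + 1h = 15:00 local.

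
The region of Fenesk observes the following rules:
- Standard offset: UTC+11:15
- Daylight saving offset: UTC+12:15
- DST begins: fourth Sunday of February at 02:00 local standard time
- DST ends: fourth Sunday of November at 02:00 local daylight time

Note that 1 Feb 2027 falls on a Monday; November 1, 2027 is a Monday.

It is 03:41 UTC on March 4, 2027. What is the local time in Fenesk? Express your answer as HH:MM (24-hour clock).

15:56

1 February 2027 is a Monday, so the first Sunday is February 7 and the fourth is February 28.
1 November 2027 is a Monday, so the first Sunday is November 7 and the fourth is November 28.
At the standard offset (UTC+11:15), 03:41 UTC + 11h15m = 14:56 Fenesk standard time.
Daylight saving runs 28 February – 28 November; the standard-time date in Fenesk, March 4, 2027, is inside that window, so Fenesk is at UTC+12:15.
03:41 UTC + 12h15m = 15:56 local.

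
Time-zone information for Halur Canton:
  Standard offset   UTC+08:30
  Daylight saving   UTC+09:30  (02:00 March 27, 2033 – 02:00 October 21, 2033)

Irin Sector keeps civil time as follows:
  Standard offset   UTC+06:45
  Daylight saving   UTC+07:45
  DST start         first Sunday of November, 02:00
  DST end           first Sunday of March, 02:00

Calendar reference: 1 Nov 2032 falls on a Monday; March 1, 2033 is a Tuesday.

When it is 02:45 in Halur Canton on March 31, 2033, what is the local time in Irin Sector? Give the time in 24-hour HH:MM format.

00:00

March 31, 2033 lies within the daylight-saving period (27 March – 21 October), so Halur Canton is on daylight time, UTC+09:30.
02:45 Halur Canton − 9h30m = 17:15 UTC (rolling into the previous day, 30 March 2033).
1 November 2032 is a Monday, so the first Sunday is November 7.
1 March 2033 is a Tuesday, so the first Sunday is March 6.
At the standard offset (UTC+06:45), 17:15 UTC + 6h45m = 00:00 Irin Sector standard time (rolling into the next day, 31 March 2033).
The standard-time date in Irin Sector, March 31, 2033, is outside the daylight-saving period (7 November 2032 – 6 March 2033), so Irin Sector is on standard time, UTC+06:45.
17:15 UTC + 6h45m = 00:00 Irin Sector (rolling into the next day, 31 March 2033).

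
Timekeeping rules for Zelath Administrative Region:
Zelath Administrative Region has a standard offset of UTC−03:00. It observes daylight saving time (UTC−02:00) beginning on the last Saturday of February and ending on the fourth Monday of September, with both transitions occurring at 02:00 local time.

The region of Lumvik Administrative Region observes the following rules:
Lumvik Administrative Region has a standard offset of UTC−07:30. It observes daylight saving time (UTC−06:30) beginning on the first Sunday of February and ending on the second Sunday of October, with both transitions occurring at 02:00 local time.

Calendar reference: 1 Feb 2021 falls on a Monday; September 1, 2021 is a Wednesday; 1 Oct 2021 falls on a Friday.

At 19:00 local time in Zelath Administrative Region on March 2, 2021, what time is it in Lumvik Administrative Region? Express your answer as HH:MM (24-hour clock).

1 February 2021 is a Monday, so Saturdays fall on 6, 13, 20, 27; the last is February 27.
1 September 2021 is a Wednesday, so the first Monday is September 6 and the fourth is September 27.
March 2, 2021 falls between 27 February and 27 September, so daylight saving is in effect and Zelath Administrative Region is at UTC−02:00.
19:00 Zelath Administrative Region + 2h = 21:00 UTC.
1 February 2021 is a Monday, so the first Sunday is February 7.
1 October 2021 is a Friday, so the first Sunday is October 3 and the second is October 10.
At the standard offset (UTC−07:30), 21:00 UTC − 7h30m = 13:30 Lumvik Administrative Region standard time.
The standard-time date in Lumvik Administrative Region, March 2, 2021, lies within the daylight-saving period (7 February – 10 October), so Lumvik Administrative Region is on daylight time, UTC−06:30.
21:00 UTC − 6h30m = 14:30 Lumvik Administrative Region.

14:30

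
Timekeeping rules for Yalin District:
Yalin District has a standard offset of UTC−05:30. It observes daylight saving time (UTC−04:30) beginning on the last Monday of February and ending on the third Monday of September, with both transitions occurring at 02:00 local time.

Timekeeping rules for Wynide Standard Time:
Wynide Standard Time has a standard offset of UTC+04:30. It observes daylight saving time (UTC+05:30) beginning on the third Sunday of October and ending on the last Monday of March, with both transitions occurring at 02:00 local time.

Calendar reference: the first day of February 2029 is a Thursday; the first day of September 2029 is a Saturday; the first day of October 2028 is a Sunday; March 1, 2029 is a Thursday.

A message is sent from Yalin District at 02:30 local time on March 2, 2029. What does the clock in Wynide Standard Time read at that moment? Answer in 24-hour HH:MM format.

12:30

1 February 2029 is a Thursday, so Mondays fall on 5, 12, 19, 26; the last is February 26.
1 September 2029 is a Saturday, so the first Monday is September 3 and the third is September 17.
March 2, 2029 lies within the daylight-saving period (26 February – 17 September), so Yalin District is on daylight time, UTC−04:30.
02:30 Yalin District + 4h30m = 07:00 UTC.
1 October 2028 is a Sunday, so the first Sunday is October 1 and the third is October 15.
1 March 2029 is a Thursday, so Mondays fall on 5, 12, 19, 26; the last is March 26.
At the standard offset (UTC+04:30), 07:00 UTC + 4h30m = 11:30 Wynide Standard Time standard time.
Daylight saving runs 15 October 2028 – 26 March 2029; the standard-time date in Wynide Standard Time, March 2, 2029, is inside that window, so Wynide Standard Time is at UTC+05:30.
07:00 UTC + 5h30m = 12:30 Wynide Standard Time.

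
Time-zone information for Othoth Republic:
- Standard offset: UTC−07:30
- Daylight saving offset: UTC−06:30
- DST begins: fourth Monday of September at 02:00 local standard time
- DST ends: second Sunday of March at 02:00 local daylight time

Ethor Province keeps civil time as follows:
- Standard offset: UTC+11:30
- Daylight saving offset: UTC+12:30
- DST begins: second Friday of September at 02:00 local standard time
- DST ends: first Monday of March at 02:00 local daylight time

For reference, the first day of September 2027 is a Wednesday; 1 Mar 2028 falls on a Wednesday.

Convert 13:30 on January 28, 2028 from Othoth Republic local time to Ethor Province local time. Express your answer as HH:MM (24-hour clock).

1 September 2027 is a Wednesday, so the first Monday is September 6 and the fourth is September 27.
1 March 2028 is a Wednesday, so the first Sunday is March 5 and the second is March 12.
January 28, 2028 lies within the daylight-saving period (27 September 2027 – 12 March 2028), so Othoth Republic is on daylight time, UTC−06:30.
13:30 Othoth Republic + 6h30m = 20:00 UTC.
1 September 2027 is a Wednesday, so the first Friday is September 3 and the second is September 10.
1 March 2028 is a Wednesday, so the first Monday is March 6.
At the standard offset (UTC+11:30), 20:00 UTC + 11h30m = 07:30 Ethor Province standard time (rolling into the next day, 29 January 2028).
Daylight saving runs 10 September 2027 – 6 March 2028; the standard-time date in Ethor Province, January 29, 2028, is inside that window, so Ethor Province is at UTC+12:30.
20:00 UTC + 12h30m = 08:30 Ethor Province (rolling into the next day, 29 January 2028).

08:30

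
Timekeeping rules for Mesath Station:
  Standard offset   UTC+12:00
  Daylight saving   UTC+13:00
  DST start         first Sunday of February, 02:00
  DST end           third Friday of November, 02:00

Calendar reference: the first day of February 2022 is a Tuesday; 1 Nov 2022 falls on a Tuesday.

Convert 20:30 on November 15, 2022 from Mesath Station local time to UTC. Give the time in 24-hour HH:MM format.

07:30

1 February 2022 is a Tuesday, so the first Sunday is February 6.
1 November 2022 is a Tuesday, so the first Friday is November 4 and the third is November 18.
November 15, 2022 falls between 6 February and 18 November, so daylight saving is in effect and Mesath Station is at UTC+13:00.
20:30 local − 13h = 07:30 UTC.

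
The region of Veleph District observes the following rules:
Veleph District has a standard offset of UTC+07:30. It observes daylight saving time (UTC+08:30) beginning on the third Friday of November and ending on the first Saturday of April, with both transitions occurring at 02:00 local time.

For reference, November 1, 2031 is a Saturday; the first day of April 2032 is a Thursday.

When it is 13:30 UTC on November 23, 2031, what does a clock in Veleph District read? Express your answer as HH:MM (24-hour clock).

22:00

1 November 2031 is a Saturday, so the first Friday is November 7 and the third is November 21.
1 April 2032 is a Thursday, so the first Saturday is April 3.
At the standard offset (UTC+07:30), 13:30 UTC + 7h30m = 21:00 Veleph District standard time.
The standard-time date in Veleph District, November 23, 2031, falls between 21 November 2031 and 3 April 2032, so daylight saving is in effect and Veleph District is at UTC+08:30.
13:30 UTC + 8h30m = 22:00 local.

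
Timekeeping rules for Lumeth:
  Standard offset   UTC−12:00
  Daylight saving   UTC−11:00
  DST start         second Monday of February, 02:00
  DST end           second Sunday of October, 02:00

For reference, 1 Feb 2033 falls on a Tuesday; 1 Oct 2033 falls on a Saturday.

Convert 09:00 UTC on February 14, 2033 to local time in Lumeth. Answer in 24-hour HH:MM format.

1 February 2033 is a Tuesday, so the first Monday is February 7 and the second is February 14.
1 October 2033 is a Saturday, so the first Sunday is October 2 and the second is October 9.
At the standard offset (UTC−12:00), 09:00 UTC − 12h = 21:00 Lumeth standard time (rolling into the previous day, 13 February 2033).
The standard-time date in Lumeth, February 13, 2033, does not fall between 14 February and 9 October, so daylight saving is not in effect and Lumeth is at UTC−12:00.
09:00 UTC − 12h = 21:00 local (rolling into the previous day, 13 February 2033).

21:00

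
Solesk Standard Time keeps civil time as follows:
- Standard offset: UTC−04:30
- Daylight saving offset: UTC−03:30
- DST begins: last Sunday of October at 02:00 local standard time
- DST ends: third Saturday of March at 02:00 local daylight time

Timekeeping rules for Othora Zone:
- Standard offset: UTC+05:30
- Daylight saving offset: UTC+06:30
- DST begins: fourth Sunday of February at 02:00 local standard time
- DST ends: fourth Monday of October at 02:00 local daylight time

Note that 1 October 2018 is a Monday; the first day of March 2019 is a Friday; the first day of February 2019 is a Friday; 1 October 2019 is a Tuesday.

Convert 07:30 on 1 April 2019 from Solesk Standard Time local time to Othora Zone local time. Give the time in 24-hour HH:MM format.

18:30

1 October 2018 is a Monday, so Sundays fall on 7, 14, 21, 28; the last is October 28.
1 March 2019 is a Friday, so the first Saturday is March 2 and the third is March 16.
1 April 2019 is outside the daylight-saving period (28 October 2018 – 16 March 2019), so Solesk Standard Time is on standard time, UTC−04:30.
07:30 Solesk Standard Time + 4h30m = 12:00 UTC.
1 February 2019 is a Friday, so the first Sunday is February 3 and the fourth is February 24.
1 October 2019 is a Tuesday, so the first Monday is October 7 and the fourth is October 28.
At the standard offset (UTC+05:30), 12:00 UTC + 5h30m = 17:30 Othora Zone standard time.
Daylight saving runs 24 February – 28 October; the standard-time date in Othora Zone, 1 April 2019, is inside that window, so Othora Zone is at UTC+06:30.
12:00 UTC + 6h30m = 18:30 Othora Zone.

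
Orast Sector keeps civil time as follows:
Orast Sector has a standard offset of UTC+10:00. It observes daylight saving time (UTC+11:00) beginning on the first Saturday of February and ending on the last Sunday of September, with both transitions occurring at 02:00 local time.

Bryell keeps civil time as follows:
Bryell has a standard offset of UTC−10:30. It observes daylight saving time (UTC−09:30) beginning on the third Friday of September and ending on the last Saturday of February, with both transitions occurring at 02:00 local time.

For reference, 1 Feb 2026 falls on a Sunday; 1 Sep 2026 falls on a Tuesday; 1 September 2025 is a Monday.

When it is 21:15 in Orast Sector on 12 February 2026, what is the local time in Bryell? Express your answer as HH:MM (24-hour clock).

1 February 2026 is a Sunday, so the first Saturday is February 7.
1 September 2026 is a Tuesday, so Sundays fall on 6, 13, 20, 27; the last is September 27.
12 February 2026 lies within the daylight-saving period (7 February – 27 September), so Orast Sector is on daylight time, UTC+11:00.
21:15 Orast Sector − 11h = 10:15 UTC.
1 September 2025 is a Monday, so the first Friday is September 5 and the third is September 19.
1 February 2026 is a Sunday, so Saturdays fall on 7, 14, 21, 28; the last is February 28.
At the standard offset (UTC−10:30), 10:15 UTC − 10h30m = 23:45 Bryell standard time (rolling into the previous day, 11 February 2026).
Daylight saving runs 19 September 2025 – 28 February 2026; the standard-time date in Bryell, 11 February 2026, is inside that window, so Bryell is at UTC−09:30.
10:15 UTC − 9h30m = 00:45 Bryell.

00:45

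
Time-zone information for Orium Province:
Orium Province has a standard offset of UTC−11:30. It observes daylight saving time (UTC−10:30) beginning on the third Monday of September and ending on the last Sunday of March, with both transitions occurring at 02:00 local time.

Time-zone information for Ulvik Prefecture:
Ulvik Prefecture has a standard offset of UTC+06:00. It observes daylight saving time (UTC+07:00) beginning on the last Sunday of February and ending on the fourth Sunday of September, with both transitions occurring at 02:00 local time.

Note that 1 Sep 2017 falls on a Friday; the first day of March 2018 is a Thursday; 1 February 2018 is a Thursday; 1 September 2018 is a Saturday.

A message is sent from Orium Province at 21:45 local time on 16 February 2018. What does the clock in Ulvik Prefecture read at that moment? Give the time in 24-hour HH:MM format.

14:15

1 September 2017 is a Friday, so the first Monday is September 4 and the third is September 18.
1 March 2018 is a Thursday, so Sundays fall on 4, 11, 18, 25; the last is March 25.
16 February 2018 lies within the daylight-saving period (18 September 2017 – 25 March 2018), so Orium Province is on daylight time, UTC−10:30.
21:45 Orium Province + 10h30m = 08:15 UTC (rolling into the next day, 17 February 2018).
1 February 2018 is a Thursday, so Sundays fall on 4, 11, 18, 25; the last is February 25.
1 September 2018 is a Saturday, so the first Sunday is September 2 and the fourth is September 23.
At the standard offset (UTC+06:00), 08:15 UTC + 6h = 14:15 Ulvik Prefecture standard time.
Daylight saving runs 25 February – 23 September; the standard-time date in Ulvik Prefecture, 17 February 2018, is outside that window, so Ulvik Prefecture is on standard time at UTC+06:00.
08:15 UTC + 6h = 14:15 Ulvik Prefecture.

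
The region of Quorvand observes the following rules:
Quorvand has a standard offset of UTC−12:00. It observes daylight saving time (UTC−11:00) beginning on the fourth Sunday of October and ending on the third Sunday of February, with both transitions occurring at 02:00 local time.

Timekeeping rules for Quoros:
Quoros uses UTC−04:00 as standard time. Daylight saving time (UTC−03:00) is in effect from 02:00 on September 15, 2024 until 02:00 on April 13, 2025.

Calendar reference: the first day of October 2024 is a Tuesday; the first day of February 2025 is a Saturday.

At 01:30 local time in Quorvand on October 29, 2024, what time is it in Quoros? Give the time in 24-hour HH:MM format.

1 October 2024 is a Tuesday, so the first Sunday is October 6 and the fourth is October 27.
1 February 2025 is a Saturday, so the first Sunday is February 2 and the third is February 16.
October 29, 2024 falls between 27 October 2024 and 16 February 2025, so daylight saving is in effect and Quorvand is at UTC−11:00.
01:30 Quorvand + 11h = 12:30 UTC.
At the standard offset (UTC−04:00), 12:30 UTC − 4h = 08:30 Quoros standard time.
The standard-time date in Quoros, October 29, 2024, lies within the daylight-saving period (15 September 2024 – 13 April 2025), so Quoros is on daylight time, UTC−03:00.
12:30 UTC − 3h = 09:30 Quoros.

09:30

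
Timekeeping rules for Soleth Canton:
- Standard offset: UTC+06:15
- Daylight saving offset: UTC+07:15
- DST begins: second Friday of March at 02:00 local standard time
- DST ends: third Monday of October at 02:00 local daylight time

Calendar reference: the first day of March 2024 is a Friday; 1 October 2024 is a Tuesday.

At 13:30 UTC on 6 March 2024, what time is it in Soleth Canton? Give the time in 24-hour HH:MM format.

19:45

1 March 2024 is a Friday, so the first Friday is March 1 and the second is March 8.
1 October 2024 is a Tuesday, so the first Monday is October 7 and the third is October 21.
At the standard offset (UTC+06:15), 13:30 UTC + 6h15m = 19:45 Soleth Canton standard time.
Daylight saving runs 8 March – 21 October; the standard-time date in Soleth Canton, 6 March 2024, is outside that window, so Soleth Canton is on standard time at UTC+06:15.
13:30 UTC + 6h15m = 19:45 local.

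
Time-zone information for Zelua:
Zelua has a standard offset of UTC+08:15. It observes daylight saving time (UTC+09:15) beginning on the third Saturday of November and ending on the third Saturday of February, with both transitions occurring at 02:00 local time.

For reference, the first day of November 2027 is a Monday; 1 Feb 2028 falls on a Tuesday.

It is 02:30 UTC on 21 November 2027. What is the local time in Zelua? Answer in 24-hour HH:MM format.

1 November 2027 is a Monday, so the first Saturday is November 6 and the third is November 20.
1 February 2028 is a Tuesday, so the first Saturday is February 5 and the third is February 19.
At the standard offset (UTC+08:15), 02:30 UTC + 8h15m = 10:45 Zelua standard time.
The standard-time date in Zelua, 21 November 2027, lies within the daylight-saving period (20 November 2027 – 19 February 2028), so Zelua is on daylight time, UTC+09:15.
02:30 UTC + 9h15m = 11:45 local.

11:45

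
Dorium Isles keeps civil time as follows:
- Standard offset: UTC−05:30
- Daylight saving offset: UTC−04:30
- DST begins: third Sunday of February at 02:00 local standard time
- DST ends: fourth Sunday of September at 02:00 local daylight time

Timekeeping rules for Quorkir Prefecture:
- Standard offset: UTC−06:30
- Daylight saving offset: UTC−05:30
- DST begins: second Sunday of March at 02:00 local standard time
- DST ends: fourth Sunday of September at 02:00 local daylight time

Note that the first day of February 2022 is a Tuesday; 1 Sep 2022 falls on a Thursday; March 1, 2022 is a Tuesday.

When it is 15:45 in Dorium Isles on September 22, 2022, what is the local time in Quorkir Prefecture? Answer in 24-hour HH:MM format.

14:45

1 February 2022 is a Tuesday, so the first Sunday is February 6 and the third is February 20.
1 September 2022 is a Thursday, so the first Sunday is September 4 and the fourth is September 25.
September 22, 2022 falls between 20 February and 25 September, so daylight saving is in effect and Dorium Isles is at UTC−04:30.
15:45 Dorium Isles + 4h30m = 20:15 UTC.
1 March 2022 is a Tuesday, so the first Sunday is March 6 and the second is March 13.
1 September 2022 is a Thursday, so the first Sunday is September 4 and the fourth is September 25.
At the standard offset (UTC−06:30), 20:15 UTC − 6h30m = 13:45 Quorkir Prefecture standard time.
The standard-time date in Quorkir Prefecture, September 22, 2022, falls between 13 March and 25 September, so daylight saving is in effect and Quorkir Prefecture is at UTC−05:30.
20:15 UTC − 5h30m = 14:45 Quorkir Prefecture.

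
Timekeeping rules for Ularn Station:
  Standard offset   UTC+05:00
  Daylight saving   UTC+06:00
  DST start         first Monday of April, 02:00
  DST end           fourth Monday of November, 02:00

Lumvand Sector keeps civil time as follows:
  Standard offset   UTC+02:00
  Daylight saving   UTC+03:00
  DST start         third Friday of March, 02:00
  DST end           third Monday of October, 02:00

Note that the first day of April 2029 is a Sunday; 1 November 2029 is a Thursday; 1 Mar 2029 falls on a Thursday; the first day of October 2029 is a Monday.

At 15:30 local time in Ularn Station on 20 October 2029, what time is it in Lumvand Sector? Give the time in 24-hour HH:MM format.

1 April 2029 is a Sunday, so the first Monday is April 2.
1 November 2029 is a Thursday, so the first Monday is November 5 and the fourth is November 26.
Daylight saving runs 2 April – 26 November; 20 October 2029 is inside that window, so Ularn Station is at UTC+06:00.
15:30 Ularn Station − 6h = 09:30 UTC.
1 March 2029 is a Thursday, so the first Friday is March 2 and the third is March 16.
1 October 2029 is a Monday, so the first Monday is October 1 and the third is October 15.
At the standard offset (UTC+02:00), 09:30 UTC + 2h = 11:30 Lumvand Sector standard time.
The standard-time date in Lumvand Sector, 20 October 2029, does not fall between 16 March and 15 October, so daylight saving is not in effect and Lumvand Sector is at UTC+02:00.
09:30 UTC + 2h = 11:30 Lumvand Sector.

11:30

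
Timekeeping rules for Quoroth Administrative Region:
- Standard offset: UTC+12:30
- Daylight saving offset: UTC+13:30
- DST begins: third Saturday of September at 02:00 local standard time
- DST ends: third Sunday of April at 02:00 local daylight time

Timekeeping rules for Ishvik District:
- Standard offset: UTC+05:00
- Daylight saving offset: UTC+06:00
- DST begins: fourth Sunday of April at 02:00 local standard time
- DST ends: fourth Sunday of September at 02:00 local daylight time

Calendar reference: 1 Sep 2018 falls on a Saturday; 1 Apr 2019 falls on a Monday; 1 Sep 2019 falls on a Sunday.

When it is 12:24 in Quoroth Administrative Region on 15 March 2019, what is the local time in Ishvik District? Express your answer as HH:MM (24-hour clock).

03:54

1 September 2018 is a Saturday, so the first Saturday is September 1 and the third is September 15.
1 April 2019 is a Monday, so the first Sunday is April 7 and the third is April 21.
15 March 2019 lies within the daylight-saving period (15 September 2018 – 21 April 2019), so Quoroth Administrative Region is on daylight time, UTC+13:30.
12:24 Quoroth Administrative Region − 13h30m = 22:54 UTC (rolling into the previous day, 14 March 2019).
1 April 2019 is a Monday, so the first Sunday is April 7 and the fourth is April 28.
1 September 2019 is a Sunday, so the first Sunday is September 1 and the fourth is September 22.
At the standard offset (UTC+05:00), 22:54 UTC + 5h = 03:54 Ishvik District standard time (rolling into the next day, 15 March 2019).
Daylight saving runs 28 April – 22 September; the standard-time date in Ishvik District, 15 March 2019, is outside that window, so Ishvik District is on standard time at UTC+05:00.
22:54 UTC + 5h = 03:54 Ishvik District (rolling into the next day, 15 March 2019).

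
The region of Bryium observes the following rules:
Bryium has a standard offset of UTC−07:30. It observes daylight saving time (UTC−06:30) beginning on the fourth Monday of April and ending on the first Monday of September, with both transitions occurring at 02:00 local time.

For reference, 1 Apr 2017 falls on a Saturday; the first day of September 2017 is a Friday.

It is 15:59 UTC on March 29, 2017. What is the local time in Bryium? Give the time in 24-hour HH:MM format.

1 April 2017 is a Saturday, so the first Monday is April 3 and the fourth is April 24.
1 September 2017 is a Friday, so the first Monday is September 4.
At the standard offset (UTC−07:30), 15:59 UTC − 7h30m = 08:29 Bryium standard time.
The standard-time date in Bryium, March 29, 2017, is outside the daylight-saving period (24 April – 4 September), so Bryium is on standard time, UTC−07:30.
15:59 UTC − 7h30m = 08:29 local.

08:29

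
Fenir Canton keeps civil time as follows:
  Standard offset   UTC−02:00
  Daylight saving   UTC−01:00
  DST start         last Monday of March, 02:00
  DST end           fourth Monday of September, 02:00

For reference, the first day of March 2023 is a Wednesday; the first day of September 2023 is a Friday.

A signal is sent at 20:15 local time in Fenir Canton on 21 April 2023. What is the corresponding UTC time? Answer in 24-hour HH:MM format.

1 March 2023 is a Wednesday, so Mondays fall on 6, 13, 20, 27; the last is March 27.
1 September 2023 is a Friday, so the first Monday is September 4 and the fourth is September 25.
21 April 2023 lies within the daylight-saving period (27 March – 25 September), so Fenir Canton is on daylight time, UTC−01:00.
20:15 local + 1h = 21:15 UTC.

21:15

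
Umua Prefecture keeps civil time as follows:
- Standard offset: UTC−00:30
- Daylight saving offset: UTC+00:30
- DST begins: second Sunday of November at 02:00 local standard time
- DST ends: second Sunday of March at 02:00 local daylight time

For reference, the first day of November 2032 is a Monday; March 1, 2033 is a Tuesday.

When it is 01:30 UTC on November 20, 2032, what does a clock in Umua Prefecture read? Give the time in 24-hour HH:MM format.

1 November 2032 is a Monday, so the first Sunday is November 7 and the second is November 14.
1 March 2033 is a Tuesday, so the first Sunday is March 6 and the second is March 13.
At the standard offset (UTC−00:30), 01:30 UTC − 0h30m = 01:00 Umua Prefecture standard time.
The standard-time date in Umua Prefecture, November 20, 2032, lies within the daylight-saving period (14 November 2032 – 13 March 2033), so Umua Prefecture is on daylight time, UTC+00:30.
01:30 UTC + 0h30m = 02:00 local.

02:00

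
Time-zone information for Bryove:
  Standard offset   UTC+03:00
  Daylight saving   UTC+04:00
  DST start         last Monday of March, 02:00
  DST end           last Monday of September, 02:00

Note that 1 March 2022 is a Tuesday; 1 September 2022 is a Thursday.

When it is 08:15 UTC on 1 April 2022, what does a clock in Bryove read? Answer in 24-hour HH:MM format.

12:15

1 March 2022 is a Tuesday, so Mondays fall on 7, 14, 21, 28; the last is March 28.
1 September 2022 is a Thursday, so Mondays fall on 5, 12, 19, 26; the last is September 26.
At the standard offset (UTC+03:00), 08:15 UTC + 3h = 11:15 Bryove standard time.
The standard-time date in Bryove, 1 April 2022, falls between 28 March and 26 September, so daylight saving is in effect and Bryove is at UTC+04:00.
08:15 UTC + 4h = 12:15 local.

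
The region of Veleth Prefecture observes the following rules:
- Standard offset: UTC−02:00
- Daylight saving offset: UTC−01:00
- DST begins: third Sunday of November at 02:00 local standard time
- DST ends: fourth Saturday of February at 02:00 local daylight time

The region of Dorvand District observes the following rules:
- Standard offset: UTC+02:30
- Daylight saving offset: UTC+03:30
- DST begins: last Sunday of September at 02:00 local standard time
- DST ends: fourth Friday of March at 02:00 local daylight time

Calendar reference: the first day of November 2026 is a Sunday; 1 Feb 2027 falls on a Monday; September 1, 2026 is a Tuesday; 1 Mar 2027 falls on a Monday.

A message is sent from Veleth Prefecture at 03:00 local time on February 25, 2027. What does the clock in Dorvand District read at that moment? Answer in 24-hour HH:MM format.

07:30

1 November 2026 is a Sunday, so the first Sunday is November 1 and the third is November 15.
1 February 2027 is a Monday, so the first Saturday is February 6 and the fourth is February 27.
February 25, 2027 falls between 15 November 2026 and 27 February 2027, so daylight saving is in effect and Veleth Prefecture is at UTC−01:00.
03:00 Veleth Prefecture + 1h = 04:00 UTC.
1 September 2026 is a Tuesday, so Sundays fall on 6, 13, 20, 27; the last is September 27.
1 March 2027 is a Monday, so the first Friday is March 5 and the fourth is March 26.
At the standard offset (UTC+02:30), 04:00 UTC + 2h30m = 06:30 Dorvand District standard time.
The standard-time date in Dorvand District, February 25, 2027, lies within the daylight-saving period (27 September 2026 – 26 March 2027), so Dorvand District is on daylight time, UTC+03:30.
04:00 UTC + 3h30m = 07:30 Dorvand District.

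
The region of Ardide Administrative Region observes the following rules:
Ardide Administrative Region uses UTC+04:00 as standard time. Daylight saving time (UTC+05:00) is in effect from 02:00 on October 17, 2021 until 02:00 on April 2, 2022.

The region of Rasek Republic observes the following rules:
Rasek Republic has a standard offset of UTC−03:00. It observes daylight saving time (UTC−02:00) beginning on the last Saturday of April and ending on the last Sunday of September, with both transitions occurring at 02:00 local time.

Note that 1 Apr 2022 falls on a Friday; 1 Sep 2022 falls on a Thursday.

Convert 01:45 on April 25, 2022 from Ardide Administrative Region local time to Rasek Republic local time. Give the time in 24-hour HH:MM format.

Daylight saving runs 17 October 2021 – 2 April 2022; April 25, 2022 is outside that window, so Ardide Administrative Region is on standard time at UTC+04:00.
01:45 Ardide Administrative Region − 4h = 21:45 UTC (rolling into the previous day, 24 April 2022).
1 April 2022 is a Friday, so Saturdays fall on 2, 9, 16, 23, 30; the last is April 30.
1 September 2022 is a Thursday, so Sundays fall on 4, 11, 18, 25; the last is September 25.
At the standard offset (UTC−03:00), 21:45 UTC − 3h = 18:45 Rasek Republic standard time.
Daylight saving runs 30 April – 25 September; the standard-time date in Rasek Republic, April 24, 2022, is outside that window, so Rasek Republic is on standard time at UTC−03:00.
21:45 UTC − 3h = 18:45 Rasek Republic.

18:45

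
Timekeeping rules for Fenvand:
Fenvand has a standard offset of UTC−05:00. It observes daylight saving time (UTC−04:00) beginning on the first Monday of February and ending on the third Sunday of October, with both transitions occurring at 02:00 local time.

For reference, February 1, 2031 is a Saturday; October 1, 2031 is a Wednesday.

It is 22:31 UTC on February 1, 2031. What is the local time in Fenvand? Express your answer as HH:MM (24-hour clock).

1 February 2031 is a Saturday, so the first Monday is February 3.
1 October 2031 is a Wednesday, so the first Sunday is October 5 and the third is October 19.
At the standard offset (UTC−05:00), 22:31 UTC − 5h = 17:31 Fenvand standard time.
The standard-time date in Fenvand, February 1, 2031, is outside the daylight-saving period (3 February – 19 October), so Fenvand is on standard time, UTC−05:00.
22:31 UTC − 5h = 17:31 local.

17:31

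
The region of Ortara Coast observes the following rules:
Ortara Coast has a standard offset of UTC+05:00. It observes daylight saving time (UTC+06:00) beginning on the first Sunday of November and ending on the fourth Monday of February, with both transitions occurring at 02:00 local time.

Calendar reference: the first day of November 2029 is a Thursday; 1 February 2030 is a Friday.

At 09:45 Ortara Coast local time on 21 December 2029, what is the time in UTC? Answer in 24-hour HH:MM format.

1 November 2029 is a Thursday, so the first Sunday is November 4.
1 February 2030 is a Friday, so the first Monday is February 4 and the fourth is February 25.
21 December 2029 falls between 4 November 2029 and 25 February 2030, so daylight saving is in effect and Ortara Coast is at UTC+06:00.
09:45 local − 6h = 03:45 UTC.

03:45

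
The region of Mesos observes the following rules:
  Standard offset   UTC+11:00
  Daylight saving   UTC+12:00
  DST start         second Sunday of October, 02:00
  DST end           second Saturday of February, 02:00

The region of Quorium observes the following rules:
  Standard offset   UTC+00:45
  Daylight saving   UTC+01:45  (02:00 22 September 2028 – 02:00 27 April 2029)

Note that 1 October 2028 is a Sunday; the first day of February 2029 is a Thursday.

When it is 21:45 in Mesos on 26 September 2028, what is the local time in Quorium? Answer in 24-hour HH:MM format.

12:30

1 October 2028 is a Sunday, so the first Sunday is October 1 and the second is October 8.
1 February 2029 is a Thursday, so the first Saturday is February 3 and the second is February 10.
26 September 2028 does not fall between 8 October 2028 and 10 February 2029, so daylight saving is not in effect and Mesos is at UTC+11:00.
21:45 Mesos − 11h = 10:45 UTC.
At the standard offset (UTC+00:45), 10:45 UTC + 0h45m = 11:30 Quorium standard time.
The standard-time date in Quorium, 26 September 2028, lies within the daylight-saving period (22 September 2028 – 27 April 2029), so Quorium is on daylight time, UTC+01:45.
10:45 UTC + 1h45m = 12:30 Quorium.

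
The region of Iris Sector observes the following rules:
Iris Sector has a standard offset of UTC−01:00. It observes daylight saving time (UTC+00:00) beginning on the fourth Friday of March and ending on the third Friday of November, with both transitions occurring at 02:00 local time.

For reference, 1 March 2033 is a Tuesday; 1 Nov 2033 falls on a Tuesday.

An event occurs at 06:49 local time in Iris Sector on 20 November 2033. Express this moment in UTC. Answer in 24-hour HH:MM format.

1 March 2033 is a Tuesday, so the first Friday is March 4 and the fourth is March 25.
1 November 2033 is a Tuesday, so the first Friday is November 4 and the third is November 18.
20 November 2033 does not fall between 25 March and 18 November, so daylight saving is not in effect and Iris Sector is at UTC−01:00.
06:49 local + 1h = 07:49 UTC.

07:49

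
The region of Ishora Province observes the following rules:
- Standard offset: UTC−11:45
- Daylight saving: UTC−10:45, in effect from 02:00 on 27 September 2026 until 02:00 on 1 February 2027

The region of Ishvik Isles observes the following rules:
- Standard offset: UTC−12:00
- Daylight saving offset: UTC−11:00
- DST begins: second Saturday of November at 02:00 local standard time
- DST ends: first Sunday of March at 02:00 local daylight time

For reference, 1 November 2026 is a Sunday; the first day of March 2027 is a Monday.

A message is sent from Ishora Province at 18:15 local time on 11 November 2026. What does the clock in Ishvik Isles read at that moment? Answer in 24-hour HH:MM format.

17:00

Daylight saving runs 27 September 2026 – 1 February 2027; 11 November 2026 is inside that window, so Ishora Province is at UTC−10:45.
18:15 Ishora Province + 10h45m = 05:00 UTC (rolling into the next day, 12 November 2026).
1 November 2026 is a Sunday, so the first Saturday is November 7 and the second is November 14.
1 March 2027 is a Monday, so the first Sunday is March 7.
At the standard offset (UTC−12:00), 05:00 UTC − 12h = 17:00 Ishvik Isles standard time (rolling into the previous day, 11 November 2026).
Daylight saving runs 14 November 2026 – 7 March 2027; the standard-time date in Ishvik Isles, 11 November 2026, is outside that window, so Ishvik Isles is on standard time at UTC−12:00.
05:00 UTC − 12h = 17:00 Ishvik Isles (rolling into the previous day, 11 November 2026).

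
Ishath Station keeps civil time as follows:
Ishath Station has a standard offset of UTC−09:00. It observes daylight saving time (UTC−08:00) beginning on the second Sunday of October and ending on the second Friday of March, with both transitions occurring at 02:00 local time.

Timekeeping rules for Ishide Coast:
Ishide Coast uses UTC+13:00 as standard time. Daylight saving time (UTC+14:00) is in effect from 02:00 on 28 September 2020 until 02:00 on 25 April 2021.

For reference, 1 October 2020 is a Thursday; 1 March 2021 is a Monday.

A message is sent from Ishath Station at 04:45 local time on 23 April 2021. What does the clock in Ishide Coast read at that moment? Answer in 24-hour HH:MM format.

1 October 2020 is a Thursday, so the first Sunday is October 4 and the second is October 11.
1 March 2021 is a Monday, so the first Friday is March 5 and the second is March 12.
23 April 2021 does not fall between 11 October 2020 and 12 March 2021, so daylight saving is not in effect and Ishath Station is at UTC−09:00.
04:45 Ishath Station + 9h = 13:45 UTC.
At the standard offset (UTC+13:00), 13:45 UTC + 13h = 02:45 Ishide Coast standard time (rolling into the next day, 24 April 2021).
Daylight saving runs 28 September 2020 – 25 April 2021; the standard-time date in Ishide Coast, 24 April 2021, is inside that window, so Ishide Coast is at UTC+14:00.
13:45 UTC + 14h = 03:45 Ishide Coast (rolling into the next day, 24 April 2021).

03:45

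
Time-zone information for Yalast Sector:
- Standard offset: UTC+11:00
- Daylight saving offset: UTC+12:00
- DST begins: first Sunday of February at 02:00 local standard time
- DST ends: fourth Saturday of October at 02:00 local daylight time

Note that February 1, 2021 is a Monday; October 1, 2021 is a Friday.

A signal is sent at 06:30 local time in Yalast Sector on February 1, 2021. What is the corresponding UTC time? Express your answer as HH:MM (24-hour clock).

1 February 2021 is a Monday, so the first Sunday is February 7.
1 October 2021 is a Friday, so the first Saturday is October 2 and the fourth is October 23.
Daylight saving runs 7 February – 23 October; February 1, 2021 is outside that window, so Yalast Sector is on standard time at UTC+11:00.
06:30 local − 11h = 19:30 UTC (rolling into the previous day, 31 January 2021).

19:30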